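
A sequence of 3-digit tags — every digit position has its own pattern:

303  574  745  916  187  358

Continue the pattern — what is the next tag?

529

First digit goes 3, 5, 7, 9, 1, 3 → 5 (+2 each step, mod 10).
Second digit: −3 each step, mod 10; 0, 7, 4, 1, 8, 5 → 2.
Third digit goes 3, 4, 5, 6, 7, 8 → 9 (+1 each step, mod 10).
Putting it together: 529.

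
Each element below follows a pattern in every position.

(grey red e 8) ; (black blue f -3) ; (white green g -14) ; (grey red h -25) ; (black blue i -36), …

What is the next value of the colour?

Shade: repeats grey → black → white; grey, black, white, grey, black → white.
Colour: repeats red → blue → green, so red, blue, green, red, blue → green.
Letter: letters move forward 1 place in the alphabet; e, f, g, h, i → j.
Fourth component: 8, -3, -14, -25, -36 → -47 (−11 each step).

green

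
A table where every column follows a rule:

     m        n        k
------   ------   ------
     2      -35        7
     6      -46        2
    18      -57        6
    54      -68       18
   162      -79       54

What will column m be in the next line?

For the column m, ×3 each step: 2, 6, 18, 54, 162 → 486.

486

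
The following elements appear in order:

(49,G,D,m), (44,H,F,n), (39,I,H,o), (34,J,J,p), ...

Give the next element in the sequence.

First component: −5 each step; 49, 44, 39, 34 → 29.
First letter — letters move forward 1 place in the alphabet: G, H, I, J → K.
Second letter: letters move forward 2 places in the alphabet, so D, F, H, J → L.
For the third letter, letters move forward 1 place in the alphabet: m, n, o, p → q.
Combining the parts gives (29,K,L,q).

(29,K,L,q)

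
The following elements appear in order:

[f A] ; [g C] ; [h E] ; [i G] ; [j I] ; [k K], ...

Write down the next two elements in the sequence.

[l M], [m O]

First letter — letters move forward 1 place in the alphabet: f, g, h, i, j, k → l → m.
Second letter: letters move forward 2 places in the alphabet; A, C, E, G, I, K → M → O.
So the next two elements are [l M] and [m O].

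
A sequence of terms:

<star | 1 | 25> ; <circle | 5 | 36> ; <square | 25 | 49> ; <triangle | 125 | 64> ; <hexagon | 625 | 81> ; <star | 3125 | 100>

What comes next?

Shape goes star, circle, square, triangle, hexagon, star → circle (repeats star → circle → square → triangle → hexagon).
Second entry: ×5 each step, so 1, 5, 25, 125, 625, 3125 → 15625.
Third entry goes 25, 36, 49, 64, 81, 100 → 121 (perfect squares: 5², 6², 7², …).
Putting it together: <circle | 15625 | 121>.

<circle | 15625 | 121>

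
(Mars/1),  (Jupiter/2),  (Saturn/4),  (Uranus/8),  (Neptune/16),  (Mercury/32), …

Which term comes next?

(Venus/64)

Planet: Mars, Jupiter, Saturn, Uranus, Neptune, Mercury → Venus (runs through the planets Mercury→Neptune).
Second value: 1, 2, 4, 8, 16, 32 → 64 (×2 each step).
Putting it together: (Venus/64).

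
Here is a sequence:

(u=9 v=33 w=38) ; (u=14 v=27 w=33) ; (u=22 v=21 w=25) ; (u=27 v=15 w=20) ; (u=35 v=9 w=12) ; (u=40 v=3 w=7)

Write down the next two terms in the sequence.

For the u, alternating steps +5, +8, +5, +8, …: 9, 14, 22, 27, 35, 40 → 48 → 53.
V goes 33, 27, 21, 15, 9, 3 → -3 → -9 (−6 each step).
W: together with the u always sums to 47, so 38, 33, 25, 20, 12, 7 → -1 → -6.
So the next two terms are (u=48 v=-3 w=-1) and (u=53 v=-9 w=-6).

(u=48 v=-3 w=-1), (u=53 v=-9 w=-6)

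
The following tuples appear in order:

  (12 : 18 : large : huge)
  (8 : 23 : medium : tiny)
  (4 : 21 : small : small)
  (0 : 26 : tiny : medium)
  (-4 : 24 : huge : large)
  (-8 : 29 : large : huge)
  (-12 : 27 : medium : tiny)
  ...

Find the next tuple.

First component: −4 each step, so 12, 8, 4, 0, -4, -8, -12 → -16.
Second component goes 18, 23, 21, 26, 24, 29, 27 → 32 (alternating steps +5, −2, +5, −2, …).
First size — repeats large → medium → small → tiny → huge: large, medium, small, tiny, huge, large, medium → small.
For the second size, repeats huge → tiny → small → medium → large: huge, tiny, small, medium, large, huge, tiny → small.
So the next tuple is (-16 : 32 : small : small).

(-16 : 32 : small : small)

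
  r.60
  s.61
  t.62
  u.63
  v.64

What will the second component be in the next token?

Second component goes 60, 61, 62, 63, 64 → 65 (+1 each step).

65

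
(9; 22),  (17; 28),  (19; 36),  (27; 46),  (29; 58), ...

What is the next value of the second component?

72

First component goes 9, 17, 19, 27, 29 → 37 (alternating steps +8, +2, +8, +2, …).
Second component goes 22, 28, 36, 46, 58 → 72 (differences are 6, 8, 10, … (increasing by 2 each time)).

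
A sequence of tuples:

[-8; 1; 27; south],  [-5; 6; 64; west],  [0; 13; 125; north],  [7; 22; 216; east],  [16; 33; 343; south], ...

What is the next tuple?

[27; 46; 512; west]

First coordinate — differences are 3, 5, 7, … (increasing by 2 each time): -8, -5, 0, 7, 16 → 27.
Second coordinate goes 1, 6, 13, 22, 33 → 46 (differences are 5, 7, 9, … (increasing by 2 each time)).
Third coordinate: perfect cubes: 3³, 4³, 5³, …, so 27, 64, 125, 216, 343 → 512.
Direction — repeats south → west → north → east: south, west, north, east, south → west.
Combining the parts gives [27; 46; 512; west].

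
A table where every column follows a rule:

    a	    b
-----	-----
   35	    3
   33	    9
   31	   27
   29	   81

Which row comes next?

27  243

Column a — −2 each step: 35, 33, 31, 29 → 27.
Column b: ×3 each step; 3, 9, 27, 81 → 243.
Putting it together: 27  243.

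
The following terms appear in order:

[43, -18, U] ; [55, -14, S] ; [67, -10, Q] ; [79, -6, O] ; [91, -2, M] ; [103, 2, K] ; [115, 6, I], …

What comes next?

First value: +12 each step, so 43, 55, 67, 79, 91, 103, 115 → 127.
Second value: -18, -14, -10, -6, -2, 2, 6 → 10 (+4 each step).
Letter: letters move back 2 places in the alphabet, so U, S, Q, O, M, K, I → G.
So the next term is [127, 10, G].

[127, 10, G]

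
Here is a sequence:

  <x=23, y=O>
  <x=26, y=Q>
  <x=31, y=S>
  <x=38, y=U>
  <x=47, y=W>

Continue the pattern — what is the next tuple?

<x=58, y=Y>

X: 23, 26, 31, 38, 47 → 58 (differences are 3, 5, 7, … (increasing by 2 each time)).
Y — letters move forward 2 places in the alphabet: O, Q, S, U, W → Y.
Putting it together: <x=58, y=Y>.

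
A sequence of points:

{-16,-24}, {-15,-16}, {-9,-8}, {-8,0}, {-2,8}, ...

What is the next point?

First value — alternating steps +1, +6, +1, +6, …: -16, -15, -9, -8, -2 → -1.
Second value: +8 each step, so -24, -16, -8, 0, 8 → 16.
Putting it together: {-1,16}.

{-1,16}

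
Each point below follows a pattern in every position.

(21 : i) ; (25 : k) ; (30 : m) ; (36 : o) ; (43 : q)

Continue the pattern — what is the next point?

First coordinate goes 21, 25, 30, 36, 43 → 51 (differences are 4, 5, 6, … (increasing by 1 each time)).
Letter: i, k, m, o, q → s (letters move forward 2 places in the alphabet).
Combining the parts gives (51 : s).

(51 : s)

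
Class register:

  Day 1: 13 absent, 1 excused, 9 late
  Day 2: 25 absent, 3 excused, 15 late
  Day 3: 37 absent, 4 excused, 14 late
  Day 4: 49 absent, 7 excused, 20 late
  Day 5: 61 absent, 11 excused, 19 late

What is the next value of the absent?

73

Absent: +12 each step, so 13, 25, 37, 49, 61 → 73.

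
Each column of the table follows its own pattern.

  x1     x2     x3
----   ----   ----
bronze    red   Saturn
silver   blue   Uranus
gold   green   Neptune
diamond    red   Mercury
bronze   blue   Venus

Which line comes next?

For the column x1, repeats bronze → silver → gold → diamond: bronze, silver, gold, diamond, bronze → silver.
Column x2 — repeats red → blue → green: red, blue, green, red, blue → green.
Column x3: runs through the planets Mercury→Neptune, so Saturn, Uranus, Neptune, Mercury, Venus → Earth.
So the next line is silver  green  Earth.

silver  green  Earth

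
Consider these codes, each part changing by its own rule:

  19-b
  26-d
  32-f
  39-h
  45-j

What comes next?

52-l

First component — alternating steps +7, +6, +7, +6, …: 19, 26, 32, 39, 45 → 52.
Letter goes b, d, f, h, j → l (letters move forward 2 places in the alphabet).
Putting it together: 52-l.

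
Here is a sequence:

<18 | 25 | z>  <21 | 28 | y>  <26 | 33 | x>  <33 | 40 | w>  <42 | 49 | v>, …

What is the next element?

First value goes 18, 21, 26, 33, 42 → 53 (differences are 3, 5, 7, … (increasing by 2 each time)).
Second value goes 25, 28, 33, 40, 49 → 60 (differences are 3, 5, 7, … (increasing by 2 each time)).
Letter goes z, y, x, w, v → u (letters move back 1 place in the alphabet).
Combining the parts gives <53 | 60 | u>.

<53 | 60 | u>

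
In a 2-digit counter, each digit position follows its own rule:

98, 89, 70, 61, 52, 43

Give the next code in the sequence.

First digit: −1 each step, mod 10, so 9, 8, 7, 6, 5, 4 → 3.
Second digit: 8, 9, 0, 1, 2, 3 → 4 (+1 each step, mod 10).
Combining the parts gives 34.

34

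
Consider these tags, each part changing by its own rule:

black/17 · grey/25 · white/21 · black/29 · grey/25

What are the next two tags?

white/33, black/29

For the shade, repeats black → grey → white: black, grey, white, black, grey → white → black.
Second component goes 17, 25, 21, 29, 25 → 33 → 29 (alternating steps +8, −4, +8, −4, …).
Putting the parts together: white/33 and then black/29.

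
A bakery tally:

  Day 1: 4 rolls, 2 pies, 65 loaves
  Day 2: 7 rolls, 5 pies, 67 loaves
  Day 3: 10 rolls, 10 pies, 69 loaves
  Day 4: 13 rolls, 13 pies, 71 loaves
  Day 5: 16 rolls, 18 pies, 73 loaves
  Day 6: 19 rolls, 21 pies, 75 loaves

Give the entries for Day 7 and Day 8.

Rolls: 4, 7, 10, 13, 16, 19 → 22 → 25 (+3 each step).
For the pies, alternating steps +3, +5, +3, +5, …: 2, 5, 10, 13, 18, 21 → 26 → 29.
Loaves: +2 each step, so 65, 67, 69, 71, 73, 75 → 77 → 79.
So the next two lines are 22 rolls, 26 pies, 77 loaves and 25 rolls, 29 pies, 79 loaves.

22 rolls, 26 pies, 77 loaves; 25 rolls, 29 pies, 79 loaves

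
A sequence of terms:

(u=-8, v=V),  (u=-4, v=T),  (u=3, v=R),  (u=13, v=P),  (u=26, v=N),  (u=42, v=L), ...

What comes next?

For the u, differences are 4, 7, 10, … (increasing by 3 each time): -8, -4, 3, 13, 26, 42 → 61.
V: letters move back 2 places in the alphabet, so V, T, R, P, N, L → J.
So the next term is (u=61, v=J).

(u=61, v=J)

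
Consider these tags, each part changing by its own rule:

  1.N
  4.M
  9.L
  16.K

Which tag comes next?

25.J

First component goes 1, 4, 9, 16 → 25 (perfect squares: 1², 2², 3², …).
Letter: letters move back 1 place in the alphabet; N, M, L, K → J.
So the next tag is 25.J.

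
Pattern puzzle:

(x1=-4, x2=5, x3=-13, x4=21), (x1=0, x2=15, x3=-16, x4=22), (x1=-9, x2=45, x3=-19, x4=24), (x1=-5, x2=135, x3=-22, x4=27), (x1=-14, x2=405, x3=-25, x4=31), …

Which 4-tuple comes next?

X1 — alternating steps +4, −9, +4, −9, …: -4, 0, -9, -5, -14 → -10.
X2 goes 5, 15, 45, 135, 405 → 1215 (×3 each step).
X3 goes -13, -16, -19, -22, -25 → -28 (−3 each step).
X4: differences are 1, 2, 3, … (increasing by 1 each time); 21, 22, 24, 27, 31 → 36.
Putting it together: (x1=-10, x2=1215, x3=-28, x4=36).

(x1=-10, x2=1215, x3=-28, x4=36)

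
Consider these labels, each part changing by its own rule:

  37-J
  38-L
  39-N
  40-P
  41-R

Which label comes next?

First component goes 37, 38, 39, 40, 41 → 42 (+1 each step).
For the letter, letters move forward 2 places in the alphabet: J, L, N, P, R → T.
Combining the parts gives 42-T.

42-T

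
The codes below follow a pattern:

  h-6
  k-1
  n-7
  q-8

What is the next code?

Letter goes h, k, n, q → t (letters move forward 3 places in the alphabet).
For the second component, each term is the sum of the two before it: 6, 1, 7, 8 → 15.
Putting it together: t-15.

t-15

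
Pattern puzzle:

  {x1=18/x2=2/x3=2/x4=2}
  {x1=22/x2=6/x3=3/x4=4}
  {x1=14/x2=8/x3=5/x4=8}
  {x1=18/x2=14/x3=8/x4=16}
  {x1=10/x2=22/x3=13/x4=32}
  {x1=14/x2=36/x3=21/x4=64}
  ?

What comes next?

X1: 18, 22, 14, 18, 10, 14 → 6 (alternating steps +4, −8, +4, −8, …).
X2: 2, 6, 8, 14, 22, 36 → 58 (each term is the sum of the two before it).
For the x3, each term is the sum of the two before it: 2, 3, 5, 8, 13, 21 → 34.
X4 goes 2, 4, 8, 16, 32, 64 → 128 (×2 each step).
Putting it together: {x1=6/x2=58/x3=34/x4=128}.

{x1=6/x2=58/x3=34/x4=128}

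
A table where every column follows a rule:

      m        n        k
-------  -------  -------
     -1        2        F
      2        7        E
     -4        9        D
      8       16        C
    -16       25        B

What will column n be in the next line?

41

For the column n, each term is the sum of the two before it: 2, 7, 9, 16, 25 → 41.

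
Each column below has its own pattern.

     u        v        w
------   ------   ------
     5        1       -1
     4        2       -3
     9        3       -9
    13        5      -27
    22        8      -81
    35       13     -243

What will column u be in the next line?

Column u — each term is the sum of the two before it: 5, 4, 9, 13, 22, 35 → 57.

57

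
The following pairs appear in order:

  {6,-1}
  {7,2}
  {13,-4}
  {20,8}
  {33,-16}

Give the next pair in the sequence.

For the first slot, each term is the sum of the two before it: 6, 7, 13, 20, 33 → 53.
Second slot: ×(-2) each step; -1, 2, -4, 8, -16 → 32.
Putting it together: {53,32}.

{53,32}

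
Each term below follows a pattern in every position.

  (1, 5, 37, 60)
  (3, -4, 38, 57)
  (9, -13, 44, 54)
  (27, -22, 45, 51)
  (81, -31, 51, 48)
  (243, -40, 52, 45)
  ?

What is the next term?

First coordinate: ×3 each step; 1, 3, 9, 27, 81, 243 → 729.
Second coordinate goes 5, -4, -13, -22, -31, -40 → -49 (−9 each step).
Third coordinate — alternating steps +1, +6, +1, +6, …: 37, 38, 44, 45, 51, 52 → 58.
Fourth coordinate — −3 each step: 60, 57, 54, 51, 48, 45 → 42.
Combining the parts gives (729, -49, 58, 42).

(729, -49, 58, 42)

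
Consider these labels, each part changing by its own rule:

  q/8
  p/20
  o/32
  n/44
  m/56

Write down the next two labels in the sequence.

l/68 then k/80

Letter: letters move back 1 place in the alphabet; q, p, o, n, m → l → k.
Second component: 8, 20, 32, 44, 56 → 68 → 80 (+12 each step).
So the next two labels are l/68 and k/80.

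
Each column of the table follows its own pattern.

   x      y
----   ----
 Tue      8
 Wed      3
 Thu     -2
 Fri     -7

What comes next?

Column x — runs through the weekdays Mon→Sun: Tue, Wed, Thu, Fri → Sat.
Column y: 8, 3, -2, -7 → -12 (−5 each step).
Combining the parts gives Sat  -12.

Sat  -12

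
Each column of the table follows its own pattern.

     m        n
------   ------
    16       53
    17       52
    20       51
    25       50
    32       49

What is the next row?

41  48

Column m: differences are 1, 3, 5, … (increasing by 2 each time), so 16, 17, 20, 25, 32 → 41.
Column n goes 53, 52, 51, 50, 49 → 48 (−1 each step).
Combining the parts gives 41  48.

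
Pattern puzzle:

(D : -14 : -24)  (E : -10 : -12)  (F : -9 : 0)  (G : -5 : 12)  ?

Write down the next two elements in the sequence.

Letter goes D, E, F, G → H → I (letters move forward 1 place in the alphabet).
Second coordinate goes -14, -10, -9, -5 → -4 → 0 (alternating steps +4, +1, +4, +1, …).
For the third coordinate, +12 each step: -24, -12, 0, 12 → 24 → 36.
Putting the parts together: (H : -4 : 24) and then (I : 0 : 36).

(H : -4 : 24), (I : 0 : 36)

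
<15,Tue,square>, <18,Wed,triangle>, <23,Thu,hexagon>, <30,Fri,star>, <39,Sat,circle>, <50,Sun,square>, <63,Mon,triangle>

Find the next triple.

For the first component, differences are 3, 5, 7, … (increasing by 2 each time): 15, 18, 23, 30, 39, 50, 63 → 78.
Day: runs through the weekdays Mon→Sun; Tue, Wed, Thu, Fri, Sat, Sun, Mon → Tue.
Shape: repeats square → triangle → hexagon → star → circle; square, triangle, hexagon, star, circle, square, triangle → hexagon.
So the next triple is <78,Tue,hexagon>.

<78,Tue,hexagon>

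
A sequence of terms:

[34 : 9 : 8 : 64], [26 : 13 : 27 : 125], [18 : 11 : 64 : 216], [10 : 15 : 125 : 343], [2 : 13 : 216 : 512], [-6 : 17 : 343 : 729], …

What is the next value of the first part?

-14

First part: −8 each step, so 34, 26, 18, 10, 2, -6 → -14.
Second part: 9, 13, 11, 15, 13, 17 → 15 (alternating steps +4, −2, +4, −2, …).
Third part: 8, 27, 64, 125, 216, 343 → 512 (perfect cubes: 2³, 3³, 4³, …).
Fourth part: 64, 125, 216, 343, 512, 729 → 1000 (perfect cubes: 4³, 5³, 6³, …).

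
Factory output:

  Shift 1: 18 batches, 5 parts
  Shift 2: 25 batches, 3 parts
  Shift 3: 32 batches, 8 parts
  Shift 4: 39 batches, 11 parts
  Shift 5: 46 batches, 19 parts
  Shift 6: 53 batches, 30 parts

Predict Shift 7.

Batches: +7 each step; 18, 25, 32, 39, 46, 53 → 60.
Parts: each term is the sum of the two before it, so 5, 3, 8, 11, 19, 30 → 49.
Combining the parts gives 60 batches, 49 parts.

60 batches, 49 parts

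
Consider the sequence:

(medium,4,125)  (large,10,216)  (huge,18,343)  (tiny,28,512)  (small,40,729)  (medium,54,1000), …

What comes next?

Size: repeats medium → large → huge → tiny → small; medium, large, huge, tiny, small, medium → large.
Second component: differences are 6, 8, 10, … (increasing by 2 each time); 4, 10, 18, 28, 40, 54 → 70.
For the third component, perfect cubes: 5³, 6³, 7³, …: 125, 216, 343, 512, 729, 1000 → 1331.
So the next triple is (large,70,1331).

(large,70,1331)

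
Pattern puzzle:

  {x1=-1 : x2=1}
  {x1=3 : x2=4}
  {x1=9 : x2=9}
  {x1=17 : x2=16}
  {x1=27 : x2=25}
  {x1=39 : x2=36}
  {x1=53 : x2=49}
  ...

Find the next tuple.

{x1=69 : x2=64}

X1 — differences are 4, 6, 8, … (increasing by 2 each time): -1, 3, 9, 17, 27, 39, 53 → 69.
X2 — perfect squares: 1², 2², 3², …: 1, 4, 9, 16, 25, 36, 49 → 64.
Combining the parts gives {x1=69 : x2=64}.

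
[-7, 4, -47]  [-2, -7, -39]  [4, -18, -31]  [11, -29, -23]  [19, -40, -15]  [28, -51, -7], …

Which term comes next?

First part: -7, -2, 4, 11, 19, 28 → 38 (differences are 5, 6, 7, … (increasing by 1 each time)).
Second part: −11 each step; 4, -7, -18, -29, -40, -51 → -62.
Third part — +8 each step: -47, -39, -31, -23, -15, -7 → 1.
So the next term is [38, -62, 1].

[38, -62, 1]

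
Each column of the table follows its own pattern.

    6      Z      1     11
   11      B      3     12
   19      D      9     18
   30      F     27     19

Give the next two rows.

44  H  81  25; 61  J  243  26

First component goes 6, 11, 19, 30 → 44 → 61 (differences are 5, 8, 11, … (increasing by 3 each time)).
Letter: letters move forward 2 places in the alphabet, wrapping Z→A; Z, B, D, F → H → J.
Third component: ×3 each step, so 1, 3, 9, 27 → 81 → 243.
Fourth component goes 11, 12, 18, 19 → 25 → 26 (alternating steps +1, +6, +1, +6, …).
So the next two rows are 44  H  81  25 and 61  J  243  26.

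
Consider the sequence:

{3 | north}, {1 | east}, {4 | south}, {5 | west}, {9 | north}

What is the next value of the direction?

Direction goes north, east, south, west, north → east (repeats north → east → south → west).

east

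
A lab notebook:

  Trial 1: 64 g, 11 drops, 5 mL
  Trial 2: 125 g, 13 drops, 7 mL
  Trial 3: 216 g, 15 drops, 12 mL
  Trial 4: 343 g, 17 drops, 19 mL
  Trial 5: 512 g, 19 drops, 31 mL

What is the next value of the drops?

21

Drops: +2 each step, so 11, 13, 15, 17, 19 → 21.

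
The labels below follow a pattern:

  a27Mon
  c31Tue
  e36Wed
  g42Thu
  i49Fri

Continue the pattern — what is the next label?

k57Sat

For the letter, letters move forward 2 places in the alphabet: a, c, e, g, i → k.
Second component: differences are 4, 5, 6, … (increasing by 1 each time); 27, 31, 36, 42, 49 → 57.
Day goes Mon, Tue, Wed, Thu, Fri → Sat (runs through the weekdays Mon→Sun).
Combining the parts gives k57Sat.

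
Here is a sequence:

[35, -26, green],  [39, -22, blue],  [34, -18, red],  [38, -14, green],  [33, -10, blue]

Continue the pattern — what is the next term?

[37, -6, red]

First component: alternating steps +4, −5, +4, −5, …; 35, 39, 34, 38, 33 → 37.
Second component: -26, -22, -18, -14, -10 → -6 (+4 each step).
Colour: repeats green → blue → red, so green, blue, red, green, blue → red.
So the next term is [37, -6, red].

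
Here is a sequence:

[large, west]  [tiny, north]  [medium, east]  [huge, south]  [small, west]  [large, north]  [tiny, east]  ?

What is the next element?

For the size, repeats large → tiny → medium → huge → small: large, tiny, medium, huge, small, large, tiny → medium.
Direction: west, north, east, south, west, north, east → south (repeats west → north → east → south).
So the next element is [medium, south].

[medium, south]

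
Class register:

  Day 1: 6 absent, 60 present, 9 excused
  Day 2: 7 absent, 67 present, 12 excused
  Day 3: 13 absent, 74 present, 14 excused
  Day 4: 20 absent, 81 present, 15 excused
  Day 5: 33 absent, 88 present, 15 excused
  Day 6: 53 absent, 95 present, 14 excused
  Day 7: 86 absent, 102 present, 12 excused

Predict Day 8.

139 absent, 109 present, 9 excused

Absent — each term is the sum of the two before it: 6, 7, 13, 20, 33, 53, 86 → 139.
Present — +7 each step: 60, 67, 74, 81, 88, 95, 102 → 109.
Excused: differences are 3, 2, 1, … (decreasing by 1 each time); 9, 12, 14, 15, 15, 14, 12 → 9.
So the next row is 139 absent, 109 present, 9 excused.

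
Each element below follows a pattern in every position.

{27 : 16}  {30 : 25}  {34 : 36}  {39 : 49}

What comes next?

First component: 27, 30, 34, 39 → 45 (differences are 3, 4, 5, … (increasing by 1 each time)).
Second component — perfect squares: 4², 5², 6², …: 16, 25, 36, 49 → 64.
So the next element is {45 : 64}.

{45 : 64}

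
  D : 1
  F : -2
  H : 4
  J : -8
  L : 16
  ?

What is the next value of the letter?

N

Letter goes D, F, H, J, L → N (letters move forward 2 places in the alphabet).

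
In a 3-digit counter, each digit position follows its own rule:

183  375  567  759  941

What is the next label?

133

First digit: +2 each step, mod 10, so 1, 3, 5, 7, 9 → 1.
Second digit: −1 each step, mod 10, so 8, 7, 6, 5, 4 → 3.
Third digit: +2 each step, mod 10, so 3, 5, 7, 9, 1 → 3.
Combining the parts gives 133.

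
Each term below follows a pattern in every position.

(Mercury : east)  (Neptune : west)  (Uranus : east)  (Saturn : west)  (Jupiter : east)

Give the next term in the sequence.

(Mars : west)

Planet: Mercury, Neptune, Uranus, Saturn, Jupiter → Mars (runs backward through the planets Mercury→Neptune).
Direction: east, west, east, west, east → west (alternates east ↔ west).
So the next term is (Mars : west).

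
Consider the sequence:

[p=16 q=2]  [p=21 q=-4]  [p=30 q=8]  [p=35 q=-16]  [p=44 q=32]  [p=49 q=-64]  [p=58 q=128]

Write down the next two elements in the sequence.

[p=63 q=-256], [p=72 q=512]

P goes 16, 21, 30, 35, 44, 49, 58 → 63 → 72 (alternating steps +5, +9, +5, +9, …).
Q: 2, -4, 8, -16, 32, -64, 128 → -256 → 512 (×(-2) each step).
Putting the parts together: [p=63 q=-256] and then [p=72 q=512].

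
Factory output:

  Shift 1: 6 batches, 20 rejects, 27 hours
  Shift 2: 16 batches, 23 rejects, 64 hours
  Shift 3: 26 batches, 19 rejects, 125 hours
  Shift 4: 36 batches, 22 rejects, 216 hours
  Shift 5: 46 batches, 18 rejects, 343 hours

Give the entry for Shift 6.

56 batches, 21 rejects, 512 hours

For the batches, +10 each step: 6, 16, 26, 36, 46 → 56.
Rejects goes 20, 23, 19, 22, 18 → 21 (alternating steps +3, −4, +3, −4, …).
Hours — perfect cubes: 3³, 4³, 5³, …: 27, 64, 125, 216, 343 → 512.
So the next line is 56 batches, 21 rejects, 512 hours.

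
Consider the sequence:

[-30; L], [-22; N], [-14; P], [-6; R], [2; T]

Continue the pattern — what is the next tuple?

[10; V]

First coordinate: +8 each step, so -30, -22, -14, -6, 2 → 10.
Letter — letters move forward 2 places in the alphabet: L, N, P, R, T → V.
Combining the parts gives [10; V].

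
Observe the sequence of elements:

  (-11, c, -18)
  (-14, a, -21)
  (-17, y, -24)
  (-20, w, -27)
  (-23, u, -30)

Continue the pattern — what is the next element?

First part — −3 each step: -11, -14, -17, -20, -23 → -26.
Letter — letters move back 2 places in the alphabet, wrapping A→Z: c, a, y, w, u → s.
Third part goes -18, -21, -24, -27, -30 → -33 (always 7 less than the first part).
So the next element is (-26, s, -33).

(-26, s, -33)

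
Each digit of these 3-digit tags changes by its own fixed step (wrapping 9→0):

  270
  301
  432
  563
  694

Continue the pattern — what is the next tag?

First digit: +1 each step, mod 10; 2, 3, 4, 5, 6 → 7.
Second digit: +3 each step, mod 10; 7, 0, 3, 6, 9 → 2.
Third digit — +1 each step, mod 10: 0, 1, 2, 3, 4 → 5.
Putting it together: 725.

725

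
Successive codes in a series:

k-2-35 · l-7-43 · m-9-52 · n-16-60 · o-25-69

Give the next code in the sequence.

Letter: letters move forward 1 place in the alphabet, so k, l, m, n, o → p.
For the second component, each term is the sum of the two before it: 2, 7, 9, 16, 25 → 41.
Third component: alternating steps +8, +9, +8, +9, …; 35, 43, 52, 60, 69 → 77.
So the next code is p-41-77.

p-41-77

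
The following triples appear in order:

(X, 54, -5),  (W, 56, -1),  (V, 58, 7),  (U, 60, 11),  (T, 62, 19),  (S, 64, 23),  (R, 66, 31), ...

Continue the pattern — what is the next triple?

(Q, 68, 35)

Letter: letters move back 1 place in the alphabet, so X, W, V, U, T, S, R → Q.
Second part: 54, 56, 58, 60, 62, 64, 66 → 68 (+2 each step).
Third part: -5, -1, 7, 11, 19, 23, 31 → 35 (alternating steps +4, +8, +4, +8, …).
Putting it together: (Q, 68, 35).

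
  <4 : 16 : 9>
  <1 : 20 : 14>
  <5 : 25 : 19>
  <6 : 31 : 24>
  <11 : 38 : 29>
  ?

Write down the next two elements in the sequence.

First entry goes 4, 1, 5, 6, 11 → 17 → 28 (each term is the sum of the two before it).
Second entry — differences are 4, 5, 6, … (increasing by 1 each time): 16, 20, 25, 31, 38 → 46 → 55.
Third entry — +5 each step: 9, 14, 19, 24, 29 → 34 → 39.
Putting the parts together: <17 : 46 : 34> and then <28 : 55 : 39>.

<17 : 46 : 34>, <28 : 55 : 39>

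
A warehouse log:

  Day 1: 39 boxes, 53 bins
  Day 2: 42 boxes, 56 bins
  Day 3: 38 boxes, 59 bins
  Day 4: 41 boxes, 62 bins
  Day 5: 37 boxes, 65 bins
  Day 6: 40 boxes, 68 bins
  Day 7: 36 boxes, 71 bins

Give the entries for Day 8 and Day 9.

39 boxes, 74 bins; 35 boxes, 77 bins

Boxes: 39, 42, 38, 41, 37, 40, 36 → 39 → 35 (alternating steps +3, −4, +3, −4, …).
Bins: +3 each step; 53, 56, 59, 62, 65, 68, 71 → 74 → 77.
Putting the parts together: 39 boxes, 74 bins and then 35 boxes, 77 bins.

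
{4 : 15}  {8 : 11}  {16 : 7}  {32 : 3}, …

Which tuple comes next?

{64 : -1}

First slot goes 4, 8, 16, 32 → 64 (×2 each step).
Second slot: −4 each step, so 15, 11, 7, 3 → -1.
So the next tuple is {64 : -1}.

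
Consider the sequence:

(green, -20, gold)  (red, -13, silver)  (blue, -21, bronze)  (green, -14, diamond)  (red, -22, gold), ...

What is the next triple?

Colour: green, red, blue, green, red → blue (repeats green → red → blue).
Second component goes -20, -13, -21, -14, -22 → -15 (alternating steps +7, −8, +7, −8, …).
For the rank, repeats gold → silver → bronze → diamond: gold, silver, bronze, diamond, gold → silver.
Putting it together: (blue, -15, silver).

(blue, -15, silver)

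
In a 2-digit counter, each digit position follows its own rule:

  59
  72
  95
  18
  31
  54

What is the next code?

First digit goes 5, 7, 9, 1, 3, 5 → 7 (+2 each step, mod 10).
Second digit: 9, 2, 5, 8, 1, 4 → 7 (+3 each step, mod 10).
Combining the parts gives 77.

77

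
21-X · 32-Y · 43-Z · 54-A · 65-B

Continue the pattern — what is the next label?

First component — +11 each step: 21, 32, 43, 54, 65 → 76.
Letter: letters move forward 1 place in the alphabet, wrapping Z→A, so X, Y, Z, A, B → C.
Combining the parts gives 76-C.

76-C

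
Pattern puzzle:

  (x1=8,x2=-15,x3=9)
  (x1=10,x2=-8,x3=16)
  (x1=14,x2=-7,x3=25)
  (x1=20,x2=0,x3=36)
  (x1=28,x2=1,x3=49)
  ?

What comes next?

(x1=38,x2=8,x3=64)

X1 goes 8, 10, 14, 20, 28 → 38 (differences are 2, 4, 6, … (increasing by 2 each time)).
For the x2, alternating steps +7, +1, +7, +1, …: -15, -8, -7, 0, 1 → 8.
X3: perfect squares: 3², 4², 5², …; 9, 16, 25, 36, 49 → 64.
Combining the parts gives (x1=38,x2=8,x3=64).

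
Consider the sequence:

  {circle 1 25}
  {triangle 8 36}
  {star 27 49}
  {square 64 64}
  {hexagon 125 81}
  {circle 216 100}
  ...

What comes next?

Shape: repeats circle → triangle → star → square → hexagon; circle, triangle, star, square, hexagon, circle → triangle.
Second slot goes 1, 8, 27, 64, 125, 216 → 343 (perfect cubes: 1³, 2³, 3³, …).
Third slot: perfect squares: 5², 6², 7², …; 25, 36, 49, 64, 81, 100 → 121.
So the next term is {triangle 343 121}.

{triangle 343 121}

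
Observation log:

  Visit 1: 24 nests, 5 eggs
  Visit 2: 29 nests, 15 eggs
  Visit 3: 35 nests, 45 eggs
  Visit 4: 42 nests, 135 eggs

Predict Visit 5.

For the nests, differences are 5, 6, 7, … (increasing by 1 each time): 24, 29, 35, 42 → 50.
For the eggs, ×3 each step: 5, 15, 45, 135 → 405.
Putting it together: 50 nests, 405 eggs.

50 nests, 405 eggs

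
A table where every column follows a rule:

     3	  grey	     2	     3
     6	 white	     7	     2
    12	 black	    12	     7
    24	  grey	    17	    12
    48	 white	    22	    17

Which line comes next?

96  black  27  22

For the first component, ×2 each step: 3, 6, 12, 24, 48 → 96.
Shade: repeats grey → white → black, so grey, white, black, grey, white → black.
Third component goes 2, 7, 12, 17, 22 → 27 (+5 each step).
Fourth component goes 3, 2, 7, 12, 17 → 22 (always the previous value of the third component).
Combining the parts gives 96  black  27  22.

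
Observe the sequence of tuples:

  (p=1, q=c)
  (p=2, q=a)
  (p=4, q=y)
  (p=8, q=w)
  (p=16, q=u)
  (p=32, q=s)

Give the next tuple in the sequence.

(p=64, q=q)

For the p, ×2 each step: 1, 2, 4, 8, 16, 32 → 64.
Q goes c, a, y, w, u, s → q (letters move back 2 places in the alphabet, wrapping A→Z).
Putting it together: (p=64, q=q).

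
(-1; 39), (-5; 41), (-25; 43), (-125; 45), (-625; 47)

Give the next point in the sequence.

(-3125; 49)

First slot: ×5 each step, so -1, -5, -25, -125, -625 → -3125.
Second slot goes 39, 41, 43, 45, 47 → 49 (+2 each step).
Putting it together: (-3125; 49).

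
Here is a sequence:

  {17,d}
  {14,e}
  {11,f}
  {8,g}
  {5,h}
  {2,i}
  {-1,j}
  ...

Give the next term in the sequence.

First entry: 17, 14, 11, 8, 5, 2, -1 → -4 (−3 each step).
For the letter, letters move forward 1 place in the alphabet: d, e, f, g, h, i, j → k.
So the next term is {-4,k}.

{-4,k}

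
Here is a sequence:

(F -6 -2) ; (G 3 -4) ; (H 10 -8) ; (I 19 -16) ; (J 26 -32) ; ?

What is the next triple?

(K 35 -64)

For the letter, letters move forward 1 place in the alphabet: F, G, H, I, J → K.
For the second slot, alternating steps +9, +7, +9, +7, …: -6, 3, 10, 19, 26 → 35.
Third slot: ×2 each step, so -2, -4, -8, -16, -32 → -64.
Putting it together: (K 35 -64).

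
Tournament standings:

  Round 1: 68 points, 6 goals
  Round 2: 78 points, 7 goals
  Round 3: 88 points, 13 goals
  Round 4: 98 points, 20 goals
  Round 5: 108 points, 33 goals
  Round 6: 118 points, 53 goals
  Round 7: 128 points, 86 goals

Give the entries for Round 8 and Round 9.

138 points, 139 goals; 148 points, 225 goals

Points goes 68, 78, 88, 98, 108, 118, 128 → 138 → 148 (+10 each step).
Goals: 6, 7, 13, 20, 33, 53, 86 → 139 → 225 (each term is the sum of the two before it).
Putting the parts together: 138 points, 139 goals and then 148 points, 225 goals.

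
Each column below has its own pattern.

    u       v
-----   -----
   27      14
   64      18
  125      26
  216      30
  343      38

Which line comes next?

512  42

Column u: 27, 64, 125, 216, 343 → 512 (perfect cubes: 3³, 4³, 5³, …).
For the column v, alternating steps +4, +8, +4, +8, …: 14, 18, 26, 30, 38 → 42.
Combining the parts gives 512  42.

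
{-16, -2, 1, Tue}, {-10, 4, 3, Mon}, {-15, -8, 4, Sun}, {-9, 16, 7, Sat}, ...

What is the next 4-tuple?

{-14, -32, 11, Fri}

For the first slot, alternating steps +6, −5, +6, −5, …: -16, -10, -15, -9 → -14.
Second slot — ×(-2) each step: -2, 4, -8, 16 → -32.
Third slot: each term is the sum of the two before it, so 1, 3, 4, 7 → 11.
Day goes Tue, Mon, Sun, Sat → Fri (runs backward through the weekdays Mon→Sun).
So the next 4-tuple is {-14, -32, 11, Fri}.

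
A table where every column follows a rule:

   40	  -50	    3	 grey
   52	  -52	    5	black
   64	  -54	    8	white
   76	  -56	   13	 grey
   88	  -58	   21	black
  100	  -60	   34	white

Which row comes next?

First component: 40, 52, 64, 76, 88, 100 → 112 (+12 each step).
Second component: −2 each step; -50, -52, -54, -56, -58, -60 → -62.
Third component: each term is the sum of the two before it; 3, 5, 8, 13, 21, 34 → 55.
Shade — repeats grey → black → white: grey, black, white, grey, black, white → grey.
So the next row is 112  -62  55  grey.

112  -62  55  grey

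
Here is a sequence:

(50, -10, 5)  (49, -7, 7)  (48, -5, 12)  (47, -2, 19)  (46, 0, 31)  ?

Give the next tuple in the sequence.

First slot: 50, 49, 48, 47, 46 → 45 (−1 each step).
For the second slot, alternating steps +3, +2, +3, +2, …: -10, -7, -5, -2, 0 → 3.
Third slot: 5, 7, 12, 19, 31 → 50 (each term is the sum of the two before it).
So the next tuple is (45, 3, 50).

(45, 3, 50)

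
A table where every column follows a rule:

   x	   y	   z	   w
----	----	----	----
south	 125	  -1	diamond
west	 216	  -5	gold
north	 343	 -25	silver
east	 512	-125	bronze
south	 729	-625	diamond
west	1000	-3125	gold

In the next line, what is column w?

silver

Column w: repeats diamond → gold → silver → bronze, so diamond, gold, silver, bronze, diamond, gold → silver.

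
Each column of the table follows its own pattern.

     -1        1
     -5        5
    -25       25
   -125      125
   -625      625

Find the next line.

-3125  3125

First component: ×5 each step; -1, -5, -25, -125, -625 → -3125.
Second component goes 1, 5, 25, 125, 625 → 3125 (always the negative of the first component).
Combining the parts gives -3125  3125.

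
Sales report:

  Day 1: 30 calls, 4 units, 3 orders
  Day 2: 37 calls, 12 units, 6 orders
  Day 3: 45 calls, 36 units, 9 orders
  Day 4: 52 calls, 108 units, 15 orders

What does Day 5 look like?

60 calls, 324 units, 24 orders

Calls — alternating steps +7, +8, +7, +8, …: 30, 37, 45, 52 → 60.
Units — ×3 each step: 4, 12, 36, 108 → 324.
Orders: 3, 6, 9, 15 → 24 (each term is the sum of the two before it).
Putting it together: 60 calls, 324 units, 24 orders.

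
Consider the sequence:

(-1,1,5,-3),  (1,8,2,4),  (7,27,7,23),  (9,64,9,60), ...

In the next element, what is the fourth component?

121

Second component: perfect cubes: 1³, 2³, 3³, …; 1, 8, 27, 64 → 125.
Fourth component — always 4 less than the second component: -3, 4, 23, 60 → 121.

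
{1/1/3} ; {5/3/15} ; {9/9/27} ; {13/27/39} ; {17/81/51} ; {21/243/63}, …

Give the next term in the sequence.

{25/729/75}

First part: 1, 5, 9, 13, 17, 21 → 25 (+4 each step).
For the second part, ×3 each step: 1, 3, 9, 27, 81, 243 → 729.
Third part: 3, 15, 27, 39, 51, 63 → 75 (always 3 × the first part).
Combining the parts gives {25/729/75}.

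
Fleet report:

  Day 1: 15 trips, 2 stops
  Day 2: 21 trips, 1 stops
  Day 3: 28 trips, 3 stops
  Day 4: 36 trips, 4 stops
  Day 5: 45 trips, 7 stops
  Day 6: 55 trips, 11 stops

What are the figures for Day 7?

Trips: 15, 21, 28, 36, 45, 55 → 66 (differences are 6, 7, 8, … (increasing by 1 each time)).
Stops: each term is the sum of the two before it, so 2, 1, 3, 4, 7, 11 → 18.
Putting it together: 66 trips, 18 stops.

66 trips, 18 stops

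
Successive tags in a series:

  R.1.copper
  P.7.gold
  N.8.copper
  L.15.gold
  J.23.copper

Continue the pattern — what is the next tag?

H.38.gold

Letter: letters move back 2 places in the alphabet, so R, P, N, L, J → H.
Second component goes 1, 7, 8, 15, 23 → 38 (each term is the sum of the two before it).
Metal: alternates copper ↔ gold; copper, gold, copper, gold, copper → gold.
Putting it together: H.38.gold.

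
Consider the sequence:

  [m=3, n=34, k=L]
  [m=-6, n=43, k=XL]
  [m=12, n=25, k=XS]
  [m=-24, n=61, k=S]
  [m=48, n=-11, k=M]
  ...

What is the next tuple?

[m=-96, n=133, k=L]

M: ×(-2) each step, so 3, -6, 12, -24, 48 → -96.
N goes 34, 43, 25, 61, -11 → 133 (together with the m always sums to 37).
K: runs through clothing sizes XS→XL; L, XL, XS, S, M → L.
Combining the parts gives [m=-96, n=133, k=L].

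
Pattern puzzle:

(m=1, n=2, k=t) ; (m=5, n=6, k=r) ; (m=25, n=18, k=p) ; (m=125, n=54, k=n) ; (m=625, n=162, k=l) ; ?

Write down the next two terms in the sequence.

(m=3125, n=486, k=j), (m=15625, n=1458, k=h)

For the m, ×5 each step: 1, 5, 25, 125, 625 → 3125 → 15625.
N: ×3 each step; 2, 6, 18, 54, 162 → 486 → 1458.
K: letters move back 2 places in the alphabet; t, r, p, n, l → j → h.
So the next two terms are (m=3125, n=486, k=j) and (m=15625, n=1458, k=h).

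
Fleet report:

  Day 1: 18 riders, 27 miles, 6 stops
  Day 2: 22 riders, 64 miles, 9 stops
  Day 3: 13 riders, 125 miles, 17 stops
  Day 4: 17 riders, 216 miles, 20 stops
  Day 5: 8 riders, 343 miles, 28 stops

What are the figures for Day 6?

12 riders, 512 miles, 31 stops

Riders goes 18, 22, 13, 17, 8 → 12 (alternating steps +4, −9, +4, −9, …).
Miles: perfect cubes: 3³, 4³, 5³, …, so 27, 64, 125, 216, 343 → 512.
Stops: 6, 9, 17, 20, 28 → 31 (alternating steps +3, +8, +3, +8, …).
Combining the parts gives 12 riders, 512 miles, 31 stops.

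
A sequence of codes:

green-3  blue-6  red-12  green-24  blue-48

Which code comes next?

red-96

For the colour, repeats green → blue → red: green, blue, red, green, blue → red.
For the second component, ×2 each step: 3, 6, 12, 24, 48 → 96.
Combining the parts gives red-96.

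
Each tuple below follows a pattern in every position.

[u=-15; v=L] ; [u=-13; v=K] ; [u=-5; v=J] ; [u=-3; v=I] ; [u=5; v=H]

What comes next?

[u=7; v=G]

U goes -15, -13, -5, -3, 5 → 7 (alternating steps +2, +8, +2, +8, …).
V: L, K, J, I, H → G (letters move back 1 place in the alphabet).
Combining the parts gives [u=7; v=G].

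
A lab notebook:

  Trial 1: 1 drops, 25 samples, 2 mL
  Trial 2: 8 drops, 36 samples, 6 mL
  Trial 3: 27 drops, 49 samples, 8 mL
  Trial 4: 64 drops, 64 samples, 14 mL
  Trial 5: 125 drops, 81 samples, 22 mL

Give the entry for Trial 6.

Drops: perfect cubes: 1³, 2³, 3³, …, so 1, 8, 27, 64, 125 → 216.
Samples goes 25, 36, 49, 64, 81 → 100 (perfect squares: 5², 6², 7², …).
ML: each term is the sum of the two before it; 2, 6, 8, 14, 22 → 36.
Combining the parts gives 216 drops, 100 samples, 36 mL.

216 drops, 100 samples, 36 mL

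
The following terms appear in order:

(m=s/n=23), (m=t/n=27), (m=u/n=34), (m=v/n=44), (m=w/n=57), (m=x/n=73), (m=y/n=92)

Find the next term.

(m=z/n=114)

For the m, letters move forward 1 place in the alphabet: s, t, u, v, w, x, y → z.
N: differences are 4, 7, 10, … (increasing by 3 each time), so 23, 27, 34, 44, 57, 73, 92 → 114.
Combining the parts gives (m=z/n=114).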